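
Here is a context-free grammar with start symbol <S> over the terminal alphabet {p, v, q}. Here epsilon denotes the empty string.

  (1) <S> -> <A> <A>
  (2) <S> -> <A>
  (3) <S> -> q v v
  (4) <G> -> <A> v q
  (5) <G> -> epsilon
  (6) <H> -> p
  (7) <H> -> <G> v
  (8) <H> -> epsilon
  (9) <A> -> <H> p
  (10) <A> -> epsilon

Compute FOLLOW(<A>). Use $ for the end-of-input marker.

{$, p, v}

FIRST(<S>) = {epsilon, p, q, v}  (via <A> <A>, <A>)
FIRST(<G>) = {epsilon, p, v}  (via <A> v q)
FIRST(<H>) = {epsilon, p, v}  (via <G> v)
FIRST(<A>) = {epsilon, p, v}  (via <H> p)
FOLLOW(<S>) includes $ since <S> is the start symbol.
FOLLOW(<S>): <S> appears on no right-hand side. Thus FOLLOW(<S>) = {$}.
FOLLOW(<G>): in <H>-><G> v, <G> is followed by v with FIRST {v}. Thus FOLLOW(<G>) = {v}.
FOLLOW(<H>): in <A>-><H> p, <H> is followed by p with FIRST {p}. Thus FOLLOW(<H>) = {p}.
FOLLOW(<A>): in <S>-><A> <A> (occurrence 1), <A> is followed by <A> with FIRST {epsilon, p, v}; in <S>-><A> <A> (occurrence 1), the suffix after <A> is nullable, so FOLLOW(<A>) ⊇ FOLLOW(<S>) = {$}; in <S>-><A> <A> (occurrence 2), the suffix after <A> is empty, so FOLLOW(<A>) ⊇ FOLLOW(<S>) = {$}; in <S>-><A>, the suffix after <A> is empty, so FOLLOW(<A>) ⊇ FOLLOW(<S>) = {$}; in <G>-><A> v q, <A> is followed by v q with FIRST {v}. Thus FOLLOW(<A>) = {$, p, v}.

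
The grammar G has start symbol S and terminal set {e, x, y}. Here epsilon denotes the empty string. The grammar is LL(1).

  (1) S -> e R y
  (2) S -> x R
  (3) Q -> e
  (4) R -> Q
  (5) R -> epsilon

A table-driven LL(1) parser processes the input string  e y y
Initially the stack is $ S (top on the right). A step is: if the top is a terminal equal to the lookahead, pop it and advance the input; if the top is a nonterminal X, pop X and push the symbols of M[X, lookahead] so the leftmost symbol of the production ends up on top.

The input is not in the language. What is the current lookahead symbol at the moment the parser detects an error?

step 1: stack=$ S  input=e y y $  — expand S -> e R y
step 2: stack=$ y R e  input=e y y $  — match e
step 3: stack=$ y R  input=y y $  — expand R -> epsilon
step 4: stack=$ y  input=y y $  — match y
step 5: stack=$  input=y $  — error: stack empty but input remains

y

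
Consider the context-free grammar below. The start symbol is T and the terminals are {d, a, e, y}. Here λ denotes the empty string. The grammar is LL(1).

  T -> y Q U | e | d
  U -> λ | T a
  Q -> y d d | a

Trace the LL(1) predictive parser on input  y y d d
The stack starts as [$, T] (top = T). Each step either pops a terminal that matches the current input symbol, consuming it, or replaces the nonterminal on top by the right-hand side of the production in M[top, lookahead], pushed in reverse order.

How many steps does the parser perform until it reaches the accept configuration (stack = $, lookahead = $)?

step 1: stack=$ T  input=y y d d $  — expand T -> y Q U
step 2: stack=$ U Q y  input=y y d d $  — match y
step 3: stack=$ U Q  input=y d d $  — expand Q -> y d d
step 4: stack=$ U d d y  input=y d d $  — match y
step 5: stack=$ U d d  input=d d $  — match d
step 6: stack=$ U d  input=d $  — match d
step 7: stack=$ U  input=$  — expand U -> λ
Accept reached after 7 steps.

7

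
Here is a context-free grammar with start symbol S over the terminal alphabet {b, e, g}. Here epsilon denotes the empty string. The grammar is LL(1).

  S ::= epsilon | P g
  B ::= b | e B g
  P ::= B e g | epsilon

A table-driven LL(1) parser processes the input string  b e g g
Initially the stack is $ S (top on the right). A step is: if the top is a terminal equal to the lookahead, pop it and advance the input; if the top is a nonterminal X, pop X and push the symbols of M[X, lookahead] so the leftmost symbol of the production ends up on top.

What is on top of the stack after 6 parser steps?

g

step 1: stack=$ S  input=b e g g $  — expand S ::= P g
step 2: stack=$ g P  input=b e g g $  — expand P ::= B e g
step 3: stack=$ g g e B  input=b e g g $  — expand B ::= b
step 4: stack=$ g g e b  input=b e g g $  — match b
step 5: stack=$ g g e  input=e g g $  — match e
step 6: stack=$ g g  input=g g $  — match g
Stack after step 6: $ g (top = g).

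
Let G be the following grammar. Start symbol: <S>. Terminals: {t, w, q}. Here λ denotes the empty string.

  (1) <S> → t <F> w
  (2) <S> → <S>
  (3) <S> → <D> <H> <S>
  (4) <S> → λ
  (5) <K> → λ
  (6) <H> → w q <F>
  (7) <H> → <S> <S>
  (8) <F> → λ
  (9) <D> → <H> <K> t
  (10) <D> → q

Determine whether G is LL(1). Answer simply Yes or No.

No

FIRST(<S>) = {λ, q, t, w}
FIRST(<K>) = {λ}
FIRST(<H>) = {λ, q, t, w}
FIRST(<F>) = {λ}
FIRST(<D>) = {q, t, w}
FOLLOW(<S>) = {$, q, t, w}
FOLLOW(<K>) = {t}
FOLLOW(<H>) = {$, q, t, w}
FOLLOW(<F>) = {$, q, t, w}
FOLLOW(<D>) = {$, q, t, w}
Cell M[<D>, q] receives both <D> → <H> <K> t and <D> → q — the grammar is not LL(1).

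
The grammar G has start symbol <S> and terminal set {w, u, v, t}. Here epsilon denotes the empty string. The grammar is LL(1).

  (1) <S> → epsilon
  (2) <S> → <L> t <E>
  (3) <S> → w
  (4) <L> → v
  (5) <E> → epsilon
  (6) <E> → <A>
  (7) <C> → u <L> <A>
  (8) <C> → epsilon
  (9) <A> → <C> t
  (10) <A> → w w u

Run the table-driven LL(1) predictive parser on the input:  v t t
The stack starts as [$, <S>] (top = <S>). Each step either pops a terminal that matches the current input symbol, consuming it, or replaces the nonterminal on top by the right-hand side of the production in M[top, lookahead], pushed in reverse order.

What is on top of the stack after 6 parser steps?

step 1: stack=$ <S>  input=v t t $  — expand <S> → <L> t <E>
step 2: stack=$ <E> t <L>  input=v t t $  — expand <L> → v
step 3: stack=$ <E> t v  input=v t t $  — match v
step 4: stack=$ <E> t  input=t t $  — match t
step 5: stack=$ <E>  input=t $  — expand <E> → <A>
step 6: stack=$ <A>  input=t $  — expand <A> → <C> t
Stack after step 6: $ t <C> (top = <C>).

<C>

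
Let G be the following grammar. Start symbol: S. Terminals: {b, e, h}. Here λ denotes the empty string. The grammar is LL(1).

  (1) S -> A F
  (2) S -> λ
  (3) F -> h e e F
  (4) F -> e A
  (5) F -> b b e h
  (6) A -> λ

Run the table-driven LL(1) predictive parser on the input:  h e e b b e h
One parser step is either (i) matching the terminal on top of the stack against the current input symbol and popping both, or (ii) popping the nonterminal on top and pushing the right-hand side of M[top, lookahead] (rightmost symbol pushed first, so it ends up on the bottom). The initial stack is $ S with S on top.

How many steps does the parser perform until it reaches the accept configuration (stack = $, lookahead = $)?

step 1: stack=$ S  input=h e e b b e h $  — expand S -> A F
step 2: stack=$ F A  input=h e e b b e h $  — expand A -> λ
step 3: stack=$ F  input=h e e b b e h $  — expand F -> h e e F
step 4: stack=$ F e e h  input=h e e b b e h $  — match h
step 5: stack=$ F e e  input=e e b b e h $  — match e
step 6: stack=$ F e  input=e b b e h $  — match e
step 7: stack=$ F  input=b b e h $  — expand F -> b b e h
step 8: stack=$ h e b b  input=b b e h $  — match b
step 9: stack=$ h e b  input=b e h $  — match b
step 10: stack=$ h e  input=e h $  — match e
step 11: stack=$ h  input=h $  — match h
Accept reached after 11 steps.

11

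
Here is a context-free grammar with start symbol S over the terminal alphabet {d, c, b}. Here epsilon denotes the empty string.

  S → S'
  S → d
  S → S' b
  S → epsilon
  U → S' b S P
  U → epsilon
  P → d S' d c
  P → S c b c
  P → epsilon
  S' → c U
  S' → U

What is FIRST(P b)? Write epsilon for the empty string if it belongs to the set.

FIRST(S): from S→S' we get {epsilon, b, c}; from S→d we get {d}; from S→S' b we get {b, c}; from S→epsilon we get {epsilon}. So FIRST(S) = {epsilon, b, c, d}.
FIRST(P): from P→d S' d c we get {d}; from P→S c b c we get {b, c, d}; from P→epsilon we get {epsilon}. So FIRST(P) = {epsilon, b, c, d}.
FIRST(U): from U→S' b S P we get {b, c}; from U→epsilon we get {epsilon}. So FIRST(U) = {epsilon, b, c}.
FIRST(S'): from S'→c U we get {c}; from S'→U we get {epsilon, b, c}. So FIRST(S') = {epsilon, b, c}.
FIRST(P b): take FIRST of each symbol in turn, carrying on past any symbol whose FIRST contains epsilon; result {b, c, d}.

{b, c, d}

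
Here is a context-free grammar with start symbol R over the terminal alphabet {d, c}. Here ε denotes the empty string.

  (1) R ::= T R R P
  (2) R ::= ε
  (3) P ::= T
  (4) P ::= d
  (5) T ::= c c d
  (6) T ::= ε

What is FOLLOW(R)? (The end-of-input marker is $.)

{$, c, d}

FIRST(T): from T::=c c d we get {c}; from T::=ε we get {ε}. So FIRST(T) = {ε, c}.
FIRST(P): from P::=T we get {ε, c}; from P::=d we get {d}. So FIRST(P) = {ε, c, d}.
FIRST(R): from R::=T R R P we get {ε, c, d}; from R::=ε we get {ε}. So FIRST(R) = {ε, c, d}.
FOLLOW(R) includes $ since R is the start symbol.
FOLLOW(R): in R::=T R R P (occurrence 1), R is followed by R P with FIRST {ε, c, d}; in R::=T R R P (occurrence 1), the suffix after R is nullable (adds nothing new); in R::=T R R P (occurrence 2), R is followed by P with FIRST {ε, c, d}; in R::=T R R P (occurrence 2), the suffix after R is nullable (adds nothing new). Thus FOLLOW(R) = {$, c, d}.
FOLLOW(P): in R::=T R R P, the suffix after P is empty, so FOLLOW(P) ⊇ FOLLOW(R) = {$, c, d}. Thus FOLLOW(P) = {$, c, d}.
FOLLOW(T): in R::=T R R P, T is followed by R R P with FIRST {ε, c, d}; in R::=T R R P, the suffix after T is nullable, so FOLLOW(T) ⊇ FOLLOW(R) = {$, c, d}; in P::=T, the suffix after T is empty, so FOLLOW(T) ⊇ FOLLOW(P) = {$, c, d}. Thus FOLLOW(T) = {$, c, d}.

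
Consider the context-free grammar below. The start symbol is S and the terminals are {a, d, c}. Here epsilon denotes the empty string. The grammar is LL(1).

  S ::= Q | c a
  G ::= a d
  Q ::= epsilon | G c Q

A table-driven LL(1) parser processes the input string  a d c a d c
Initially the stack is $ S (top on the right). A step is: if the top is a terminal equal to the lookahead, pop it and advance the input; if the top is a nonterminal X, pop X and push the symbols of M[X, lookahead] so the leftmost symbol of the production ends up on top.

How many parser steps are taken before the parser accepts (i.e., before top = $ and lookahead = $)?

step 1: stack=$ S  input=a d c a d c $  — expand S ::= Q
step 2: stack=$ Q  input=a d c a d c $  — expand Q ::= G c Q
step 3: stack=$ Q c G  input=a d c a d c $  — expand G ::= a d
step 4: stack=$ Q c d a  input=a d c a d c $  — match a
step 5: stack=$ Q c d  input=d c a d c $  — match d
step 6: stack=$ Q c  input=c a d c $  — match c
step 7: stack=$ Q  input=a d c $  — expand Q ::= G c Q
step 8: stack=$ Q c G  input=a d c $  — expand G ::= a d
step 9: stack=$ Q c d a  input=a d c $  — match a
step 10: stack=$ Q c d  input=d c $  — match d
step 11: stack=$ Q c  input=c $  — match c
step 12: stack=$ Q  input=$  — expand Q ::= epsilon
Accept reached after 12 steps.

12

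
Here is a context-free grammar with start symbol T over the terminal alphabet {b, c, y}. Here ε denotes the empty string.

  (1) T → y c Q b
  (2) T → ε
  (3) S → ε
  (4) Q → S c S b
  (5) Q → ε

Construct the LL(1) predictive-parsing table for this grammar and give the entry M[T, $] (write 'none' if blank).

T → ε

FIRST(T): from T→y c Q b we get {y}; from T→ε we get {ε}. So FIRST(T) = {ε, y}.
FIRST(S): from S→ε we get {ε}. So FIRST(S) = {ε}.
FIRST(Q): from Q→S c S b we get {c}; from Q→ε we get {ε}. So FIRST(Q) = {ε, c}.
FOLLOW(T) includes $ since T is the start symbol.
FOLLOW(T): T appears on no right-hand side. Thus FOLLOW(T) = {$}.
For T → y c Q b: FIRST(y c Q b) = {y}, so it goes in M[T, t] for t ∈ {y}.
For T → ε: FIRST(ε) = {ε}, so it goes in M[T, t] for t ∈ {}; since ε ∈ FIRST, also for every t ∈ FOLLOW(T) = {$}.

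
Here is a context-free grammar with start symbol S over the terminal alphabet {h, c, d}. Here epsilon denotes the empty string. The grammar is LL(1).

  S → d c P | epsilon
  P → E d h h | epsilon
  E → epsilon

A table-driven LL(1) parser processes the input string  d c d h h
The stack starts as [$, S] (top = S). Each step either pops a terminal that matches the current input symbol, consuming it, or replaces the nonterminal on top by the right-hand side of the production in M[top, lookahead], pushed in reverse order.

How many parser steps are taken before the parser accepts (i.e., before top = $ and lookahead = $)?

8

step 1: stack=$ S  input=d c d h h $  — expand S → d c P
step 2: stack=$ P c d  input=d c d h h $  — match d
step 3: stack=$ P c  input=c d h h $  — match c
step 4: stack=$ P  input=d h h $  — expand P → E d h h
step 5: stack=$ h h d E  input=d h h $  — expand E → epsilon
step 6: stack=$ h h d  input=d h h $  — match d
step 7: stack=$ h h  input=h h $  — match h
step 8: stack=$ h  input=h $  — match h
Accept reached after 8 steps.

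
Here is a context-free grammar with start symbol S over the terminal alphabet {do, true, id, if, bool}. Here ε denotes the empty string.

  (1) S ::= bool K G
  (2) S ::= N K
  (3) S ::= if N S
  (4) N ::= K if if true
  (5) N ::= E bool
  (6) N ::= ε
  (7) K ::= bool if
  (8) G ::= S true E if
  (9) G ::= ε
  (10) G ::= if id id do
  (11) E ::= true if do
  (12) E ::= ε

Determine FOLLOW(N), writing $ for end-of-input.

{bool, if, true}

FIRST(K): from K::=bool if we get {bool}. So FIRST(K) = {bool}.
FIRST(E): from E::=true if do we get {true}; from E::=ε we get {ε}. So FIRST(E) = {ε, true}.
FIRST(N): from N::=K if if true we get {bool}; from N::=E bool we get {bool, true}; from N::=ε we get {ε}. So FIRST(N) = {ε, bool, true}.
FIRST(S): from S::=bool K G we get {bool}; from S::=N K we get {bool, true}; from S::=if N S we get {if}. So FIRST(S) = {bool, if, true}.
FIRST(G): from G::=S true E if we get {bool, if, true}; from G::=ε we get {ε}; from G::=if id id do we get {if}. So FIRST(G) = {ε, bool, if, true}.
FOLLOW(S) includes $ since S is the start symbol.
FOLLOW(S): in S::=if N S, the suffix after S is empty (adds nothing new); in G::=S true E if, S is followed by true E if with FIRST {true}. Thus FOLLOW(S) = {$, true}.
FOLLOW(N): in S::=N K, N is followed by K with FIRST {bool}; in S::=if N S, N is followed by S with FIRST {bool, if, true}. Thus FOLLOW(N) = {bool, if, true}.
FOLLOW(K): in S::=bool K G, K is followed by G with FIRST {ε, bool, if, true}; in S::=bool K G, the suffix after K is nullable, so FOLLOW(K) ⊇ FOLLOW(S) = {$, true}; in S::=N K, the suffix after K is empty, so FOLLOW(K) ⊇ FOLLOW(S) = {$, true}; in N::=K if if true, K is followed by if if true with FIRST {if}. Thus FOLLOW(K) = {$, bool, if, true}.
FOLLOW(G): in S::=bool K G, the suffix after G is empty, so FOLLOW(G) ⊇ FOLLOW(S) = {$, true}. Thus FOLLOW(G) = {$, true}.
FOLLOW(E): in N::=E bool, E is followed by bool with FIRST {bool}; in G::=S true E if, E is followed by if with FIRST {if}. Thus FOLLOW(E) = {bool, if}.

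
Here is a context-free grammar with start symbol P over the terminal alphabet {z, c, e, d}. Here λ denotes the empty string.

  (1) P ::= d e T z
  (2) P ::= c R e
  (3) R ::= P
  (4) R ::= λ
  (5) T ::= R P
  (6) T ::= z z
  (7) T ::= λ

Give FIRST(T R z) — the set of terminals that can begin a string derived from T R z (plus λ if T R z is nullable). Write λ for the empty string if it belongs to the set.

{c, d, z}

FIRST(P) = {c, d}
FIRST(R) = {λ, c, d}  (via P)
FIRST(T) = {λ, c, d, z}  (via R P)
FIRST(T R z): take FIRST of each symbol in turn, carrying on past any symbol whose FIRST contains λ; result {c, d, z}.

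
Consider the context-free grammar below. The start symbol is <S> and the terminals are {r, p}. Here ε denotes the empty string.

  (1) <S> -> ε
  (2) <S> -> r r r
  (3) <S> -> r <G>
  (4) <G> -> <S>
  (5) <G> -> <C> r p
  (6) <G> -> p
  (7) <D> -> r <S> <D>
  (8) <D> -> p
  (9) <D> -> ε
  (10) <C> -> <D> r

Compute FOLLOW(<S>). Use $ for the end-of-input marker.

FIRST(<S>): from <S>->ε we get {ε}; from <S>->r r r we get {r}; from <S>->r <G> we get {r}. So FIRST(<S>) = {ε, r}.
FIRST(<D>): from <D>->r <S> <D> we get {r}; from <D>->p we get {p}; from <D>->ε we get {ε}. So FIRST(<D>) = {ε, p, r}.
FIRST(<C>): from <C>-><D> r we get {p, r}. So FIRST(<C>) = {p, r}.
FIRST(<G>): from <G>-><S> we get {ε, r}; from <G>-><C> r p we get {p, r}; from <G>->p we get {p}. So FIRST(<G>) = {ε, p, r}.
FOLLOW(<S>) includes $ since <S> is the start symbol.
FOLLOW(<D>): in <D>->r <S> <D>, the suffix after <D> is empty (adds nothing new); in <C>-><D> r, <D> is followed by r with FIRST {r}. Thus FOLLOW(<D>) = {r}.
FOLLOW(<C>): in <G>-><C> r p, <C> is followed by r p with FIRST {r}. Thus FOLLOW(<C>) = {r}.
FOLLOW(<S>): in <G>-><S>, the suffix after <S> is empty, so FOLLOW(<S>) ⊇ FOLLOW(<G>) = {$, p, r}; in <D>->r <S> <D>, <S> is followed by <D> with FIRST {ε, p, r}; in <D>->r <S> <D>, the suffix after <S> is nullable, so FOLLOW(<S>) ⊇ FOLLOW(<D>) = {r}. Thus FOLLOW(<S>) = {$, p, r}.
FOLLOW(<G>): in <S>->r <G>, the suffix after <G> is empty, so FOLLOW(<G>) ⊇ FOLLOW(<S>) = {$, p, r}. Thus FOLLOW(<G>) = {$, p, r}.

{$, p, r}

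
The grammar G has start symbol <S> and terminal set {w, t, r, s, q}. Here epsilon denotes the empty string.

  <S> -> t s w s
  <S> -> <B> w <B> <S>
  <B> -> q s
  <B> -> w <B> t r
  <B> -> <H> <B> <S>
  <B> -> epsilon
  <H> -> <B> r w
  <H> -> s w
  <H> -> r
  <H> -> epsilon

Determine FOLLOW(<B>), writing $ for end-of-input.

FIRST(<S>) = {q, r, s, t, w}  (via <B> w <B> <S>)
FIRST(<B>) = {epsilon, q, r, s, t, w}  (via <H> <B> <S>)
FIRST(<H>) = {epsilon, q, r, s, t, w}  (via <B> r w)
FOLLOW(<S>) includes $ since <S> is the start symbol.
FOLLOW(<B>): in <S>-><B> w <B> <S> (occurrence 1), <B> is followed by w <B> <S> with FIRST {w}; in <S>-><B> w <B> <S> (occurrence 2), <B> is followed by <S> with FIRST {q, r, s, t, w}; in <B>->w <B> t r, <B> is followed by t r with FIRST {t}; in <B>-><H> <B> <S>, <B> is followed by <S> with FIRST {q, r, s, t, w}; in <H>-><B> r w, <B> is followed by r w with FIRST {r}. Thus FOLLOW(<B>) = {q, r, s, t, w}.
FOLLOW(<S>): in <S>-><B> w <B> <S>, the suffix after <S> is empty (adds nothing new); in <B>-><H> <B> <S>, the suffix after <S> is empty, so FOLLOW(<S>) ⊇ FOLLOW(<B>) = {q, r, s, t, w}. Thus FOLLOW(<S>) = {$, q, r, s, t, w}.
FOLLOW(<H>): in <B>-><H> <B> <S>, <H> is followed by <B> <S> with FIRST {q, r, s, t, w}. Thus FOLLOW(<H>) = {q, r, s, t, w}.

{q, r, s, t, w}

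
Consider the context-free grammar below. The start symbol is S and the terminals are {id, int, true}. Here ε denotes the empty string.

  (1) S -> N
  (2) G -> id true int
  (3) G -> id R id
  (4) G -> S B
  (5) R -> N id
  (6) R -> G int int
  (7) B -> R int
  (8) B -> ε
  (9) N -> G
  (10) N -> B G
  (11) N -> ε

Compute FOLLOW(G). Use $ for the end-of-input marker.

{$, id, int}

FIRST(S) = {ε, id, int}  (via N)
FIRST(G) = {ε, id, int}  (via S B)
FIRST(R) = {id, int}  (via N id, G int int)
FIRST(B) = {ε, id, int}  (via R int)
FIRST(N) = {ε, id, int}  (via G, B G)
FOLLOW(S) includes $ since S is the start symbol.
FOLLOW(R): in G->id R id, R is followed by id with FIRST {id}; in B->R int, R is followed by int with FIRST {int}. Thus FOLLOW(R) = {id, int}.
FOLLOW(S): in G->S B, S is followed by B with FIRST {ε, id, int}; in G->S B, the suffix after S is nullable, so FOLLOW(S) ⊇ FOLLOW(G) = {$, id, int}. Thus FOLLOW(S) = {$, id, int}.
FOLLOW(N): in S->N, the suffix after N is empty, so FOLLOW(N) ⊇ FOLLOW(S) = {$, id, int}; in R->N id, N is followed by id with FIRST {id}. Thus FOLLOW(N) = {$, id, int}.
FOLLOW(G): in R->G int int, G is followed by int int with FIRST {int}; in N->G, the suffix after G is empty, so FOLLOW(G) ⊇ FOLLOW(N) = {$, id, int}; in N->B G, the suffix after G is empty, so FOLLOW(G) ⊇ FOLLOW(N) = {$, id, int}. Thus FOLLOW(G) = {$, id, int}.
FOLLOW(B): in G->S B, the suffix after B is empty, so FOLLOW(B) ⊇ FOLLOW(G) = {$, id, int}; in N->B G, B is followed by G with FIRST {ε, id, int}; in N->B G, the suffix after B is nullable, so FOLLOW(B) ⊇ FOLLOW(N) = {$, id, int}. Thus FOLLOW(B) = {$, id, int}.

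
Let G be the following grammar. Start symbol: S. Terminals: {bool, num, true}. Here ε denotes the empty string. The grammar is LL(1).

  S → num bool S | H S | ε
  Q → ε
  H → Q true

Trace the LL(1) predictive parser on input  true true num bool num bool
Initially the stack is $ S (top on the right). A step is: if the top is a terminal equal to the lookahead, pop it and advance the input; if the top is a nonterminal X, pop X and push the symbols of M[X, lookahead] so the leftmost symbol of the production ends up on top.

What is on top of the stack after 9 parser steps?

     Stack       Input                          Action
  1  $ S         true true num bool num bool $  expand S → H S
  2  $ S H       true true num bool num bool $  expand H → Q true
  3  $ S true Q  true true num bool num bool $  expand Q → ε
  4  $ S true    true true num bool num bool $  match true
  5  $ S         true num bool num bool $       expand S → H S
  6  $ S H       true num bool num bool $       expand H → Q true
  7  $ S true Q  true num bool num bool $       expand Q → ε
  8  $ S true    true num bool num bool $       match true
  9  $ S         num bool num bool $            expand S → num bool S
Stack after step 9: $ S bool num (top = num).

num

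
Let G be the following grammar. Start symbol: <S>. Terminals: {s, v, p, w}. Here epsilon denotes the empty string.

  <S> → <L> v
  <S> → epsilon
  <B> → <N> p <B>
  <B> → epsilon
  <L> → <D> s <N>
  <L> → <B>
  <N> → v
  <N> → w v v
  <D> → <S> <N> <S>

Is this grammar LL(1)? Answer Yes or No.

FIRST(<S>) = {epsilon, v, w}
FIRST(<B>) = {epsilon, v, w}
FIRST(<L>) = {epsilon, v, w}
FIRST(<N>) = {v, w}
FIRST(<D>) = {v, w}
FOLLOW(<S>) = {$, s, v, w}
FOLLOW(<B>) = {v}
FOLLOW(<L>) = {v}
FOLLOW(<N>) = {p, s, v, w}
FOLLOW(<D>) = {s}
Cell M[<B>, v] receives both <B> → <N> p <B> and <B> → epsilon — the grammar is not LL(1).

No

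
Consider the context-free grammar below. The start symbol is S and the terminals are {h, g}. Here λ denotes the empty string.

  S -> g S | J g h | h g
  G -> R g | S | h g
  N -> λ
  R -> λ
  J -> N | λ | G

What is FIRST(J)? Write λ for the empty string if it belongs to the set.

FIRST(N) = {λ}
FIRST(R) = {λ}
FIRST(S) = {g, h}  (via J g h)
FIRST(G) = {g, h}  (via R g, S)
FIRST(J) = {λ, g, h}  (via N, G)

{λ, g, h}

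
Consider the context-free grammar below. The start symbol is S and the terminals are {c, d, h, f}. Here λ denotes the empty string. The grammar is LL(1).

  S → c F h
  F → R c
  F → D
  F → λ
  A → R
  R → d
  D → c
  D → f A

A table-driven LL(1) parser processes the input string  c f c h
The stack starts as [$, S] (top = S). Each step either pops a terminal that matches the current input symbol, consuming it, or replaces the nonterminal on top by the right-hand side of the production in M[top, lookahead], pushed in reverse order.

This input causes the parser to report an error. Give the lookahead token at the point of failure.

     Stack    Input      Action
  1  $ S      c f c h $  expand S → c F h
  2  $ h F c  c f c h $  match c
  3  $ h F    f c h $    expand F → D
  4  $ h D    f c h $    expand D → f A
  5  $ h A f  f c h $    match f
  6  $ h A    c h $      error: M[A, c] is empty

c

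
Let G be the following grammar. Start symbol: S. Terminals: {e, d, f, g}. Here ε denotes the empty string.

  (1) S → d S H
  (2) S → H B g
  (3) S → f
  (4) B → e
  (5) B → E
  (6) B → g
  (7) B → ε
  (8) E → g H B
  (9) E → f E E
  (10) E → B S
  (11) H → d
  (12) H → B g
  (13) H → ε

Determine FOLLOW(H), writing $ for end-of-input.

FIRST(S): from S→d S H we get {d}; from S→H B g we get {d, e, f, g}; from S→f we get {f}. So FIRST(S) = {d, e, f, g}.
FIRST(B): from B→e we get {e}; from B→E we get {d, e, f, g}; from B→g we get {g}; from B→ε we get {ε}. So FIRST(B) = {ε, d, e, f, g}.
FIRST(E): from E→g H B we get {g}; from E→f E E we get {f}; from E→B S we get {d, e, f, g}. So FIRST(E) = {d, e, f, g}.
FIRST(H): from H→d we get {d}; from H→B g we get {d, e, f, g}; from H→ε we get {ε}. So FIRST(H) = {ε, d, e, f, g}.
FOLLOW(S) includes $ since S is the start symbol.
FOLLOW(S): in S→d S H, S is followed by H with FIRST {ε, d, e, f, g}; in S→d S H, the suffix after S is nullable (adds nothing new); in E→B S, the suffix after S is empty, so FOLLOW(S) ⊇ FOLLOW(E) = {d, e, f, g}. Thus FOLLOW(S) = {$, d, e, f, g}.
FOLLOW(B): in S→H B g, B is followed by g with FIRST {g}; in E→g H B, the suffix after B is empty, so FOLLOW(B) ⊇ FOLLOW(E) = {d, e, f, g}; in E→B S, B is followed by S with FIRST {d, e, f, g}; in H→B g, B is followed by g with FIRST {g}. Thus FOLLOW(B) = {d, e, f, g}.
FOLLOW(E): in B→E, the suffix after E is empty, so FOLLOW(E) ⊇ FOLLOW(B) = {d, e, f, g}; in E→f E E (occurrence 1), E is followed by E with FIRST {d, e, f, g}; in E→f E E (occurrence 2), the suffix after E is empty (adds nothing new). Thus FOLLOW(E) = {d, e, f, g}.
FOLLOW(H): in S→d S H, the suffix after H is empty, so FOLLOW(H) ⊇ FOLLOW(S) = {$, d, e, f, g}; in S→H B g, H is followed by B g with FIRST {d, e, f, g}; in E→g H B, H is followed by B with FIRST {ε, d, e, f, g}; in E→g H B, the suffix after H is nullable, so FOLLOW(H) ⊇ FOLLOW(E) = {d, e, f, g}. Thus FOLLOW(H) = {$, d, e, f, g}.

{$, d, e, f, g}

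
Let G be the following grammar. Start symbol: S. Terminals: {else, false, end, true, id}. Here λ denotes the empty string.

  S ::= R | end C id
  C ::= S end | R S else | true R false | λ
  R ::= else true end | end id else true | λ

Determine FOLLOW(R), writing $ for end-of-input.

FIRST(R) = {λ, else, end}
FIRST(S) = {λ, else, end}  (via R)
FIRST(C) = {λ, else, end, true}  (via S end, R S else)
FOLLOW(S) includes $ since S is the start symbol.
FOLLOW(S): in C::=S end, S is followed by end with FIRST {end}; in C::=R S else, S is followed by else with FIRST {else}. Thus FOLLOW(S) = {$, else, end}.
FOLLOW(C): in S::=end C id, C is followed by id with FIRST {id}. Thus FOLLOW(C) = {id}.
FOLLOW(R): in S::=R, the suffix after R is empty, so FOLLOW(R) ⊇ FOLLOW(S) = {$, else, end}; in C::=R S else, R is followed by S else with FIRST {else, end}; in C::=true R false, R is followed by false with FIRST {false}. Thus FOLLOW(R) = {$, else, end, false}.

{$, else, end, false}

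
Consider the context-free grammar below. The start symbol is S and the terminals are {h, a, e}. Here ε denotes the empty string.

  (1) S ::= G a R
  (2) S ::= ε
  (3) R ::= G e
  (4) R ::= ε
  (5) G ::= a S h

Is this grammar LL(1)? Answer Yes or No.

FIRST(S) = {ε, a}
FIRST(R) = {ε, a}
FIRST(G) = {a}
FOLLOW(S) = {$, h}
FOLLOW(R) = {$, h}
FOLLOW(G) = {a, e}
Each cell of M receives at most one production.

Yes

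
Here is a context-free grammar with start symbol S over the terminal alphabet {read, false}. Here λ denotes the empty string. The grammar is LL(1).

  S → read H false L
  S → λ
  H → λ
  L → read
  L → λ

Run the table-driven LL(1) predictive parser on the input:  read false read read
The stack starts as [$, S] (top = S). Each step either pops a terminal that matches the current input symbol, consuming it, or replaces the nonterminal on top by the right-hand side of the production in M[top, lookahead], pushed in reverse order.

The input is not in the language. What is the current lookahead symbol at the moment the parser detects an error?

     Stack             Input                   Action
  1  $ S               read false read read $  expand S → read H false L
  2  $ L false H read  read false read read $  match read
  3  $ L false H       false read read $       expand H → λ
  4  $ L false         false read read $       match false
  5  $ L               read read $             expand L → read
  6  $ read            read read $             match read
  7  $                 read $                  error: stack empty but input remains

read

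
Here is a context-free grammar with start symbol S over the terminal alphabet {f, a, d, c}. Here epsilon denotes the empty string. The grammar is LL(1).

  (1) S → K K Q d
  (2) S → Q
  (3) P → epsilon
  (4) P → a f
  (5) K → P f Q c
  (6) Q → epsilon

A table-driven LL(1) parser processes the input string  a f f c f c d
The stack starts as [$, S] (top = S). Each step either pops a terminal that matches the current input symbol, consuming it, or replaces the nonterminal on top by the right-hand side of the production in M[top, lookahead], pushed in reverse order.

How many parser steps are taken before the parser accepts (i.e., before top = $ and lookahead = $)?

step 1: stack=$ S  input=a f f c f c d $  — expand S → K K Q d
step 2: stack=$ d Q K K  input=a f f c f c d $  — expand K → P f Q c
step 3: stack=$ d Q K c Q f P  input=a f f c f c d $  — expand P → a f
step 4: stack=$ d Q K c Q f f a  input=a f f c f c d $  — match a
step 5: stack=$ d Q K c Q f f  input=f f c f c d $  — match f
step 6: stack=$ d Q K c Q f  input=f c f c d $  — match f
step 7: stack=$ d Q K c Q  input=c f c d $  — expand Q → epsilon
step 8: stack=$ d Q K c  input=c f c d $  — match c
step 9: stack=$ d Q K  input=f c d $  — expand K → P f Q c
step 10: stack=$ d Q c Q f P  input=f c d $  — expand P → epsilon
step 11: stack=$ d Q c Q f  input=f c d $  — match f
step 12: stack=$ d Q c Q  input=c d $  — expand Q → epsilon
step 13: stack=$ d Q c  input=c d $  — match c
step 14: stack=$ d Q  input=d $  — expand Q → epsilon
step 15: stack=$ d  input=d $  — match d
Accept reached after 15 steps.

15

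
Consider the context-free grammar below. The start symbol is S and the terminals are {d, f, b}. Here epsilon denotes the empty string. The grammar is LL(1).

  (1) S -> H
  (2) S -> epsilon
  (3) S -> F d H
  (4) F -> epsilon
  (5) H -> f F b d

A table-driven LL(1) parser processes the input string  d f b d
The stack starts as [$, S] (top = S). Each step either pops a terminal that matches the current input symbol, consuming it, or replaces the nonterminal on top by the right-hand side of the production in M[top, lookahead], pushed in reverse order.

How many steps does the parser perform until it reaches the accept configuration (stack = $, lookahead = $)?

step 1: stack=$ S  input=d f b d $  — expand S -> F d H
step 2: stack=$ H d F  input=d f b d $  — expand F -> epsilon
step 3: stack=$ H d  input=d f b d $  — match d
step 4: stack=$ H  input=f b d $  — expand H -> f F b d
step 5: stack=$ d b F f  input=f b d $  — match f
step 6: stack=$ d b F  input=b d $  — expand F -> epsilon
step 7: stack=$ d b  input=b d $  — match b
step 8: stack=$ d  input=d $  — match d
Accept reached after 8 steps.

8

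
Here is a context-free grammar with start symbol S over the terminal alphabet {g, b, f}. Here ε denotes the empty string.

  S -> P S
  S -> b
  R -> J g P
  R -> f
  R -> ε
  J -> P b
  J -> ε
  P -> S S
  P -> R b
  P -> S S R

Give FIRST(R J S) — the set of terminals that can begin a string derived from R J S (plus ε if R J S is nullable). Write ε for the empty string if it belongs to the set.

FIRST(S): from S->P S we get {b, f, g}; from S->b we get {b}. So FIRST(S) = {b, f, g}.
FIRST(R): from R->J g P we get {b, f, g}; from R->f we get {f}; from R->ε we get {ε}. So FIRST(R) = {ε, b, f, g}.
FIRST(P): from P->S S we get {b, f, g}; from P->R b we get {b, f, g}; from P->S S R we get {b, f, g}. So FIRST(P) = {b, f, g}.
FIRST(J): from J->P b we get {b, f, g}; from J->ε we get {ε}. So FIRST(J) = {ε, b, f, g}.
FIRST(R J S): take FIRST of each symbol in turn, carrying on past any symbol whose FIRST contains ε; result {b, f, g}.

{b, f, g}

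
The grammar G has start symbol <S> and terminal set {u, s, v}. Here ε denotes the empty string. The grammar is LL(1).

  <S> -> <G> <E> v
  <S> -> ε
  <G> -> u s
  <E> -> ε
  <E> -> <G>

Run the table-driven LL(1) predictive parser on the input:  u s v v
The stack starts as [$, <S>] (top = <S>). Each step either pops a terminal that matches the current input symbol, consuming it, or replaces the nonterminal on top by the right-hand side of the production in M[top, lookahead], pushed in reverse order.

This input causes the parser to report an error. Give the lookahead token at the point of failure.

v

step 1: stack=$ <S>  input=u s v v $  — expand <S> -> <G> <E> v
step 2: stack=$ v <E> <G>  input=u s v v $  — expand <G> -> u s
step 3: stack=$ v <E> s u  input=u s v v $  — match u
step 4: stack=$ v <E> s  input=s v v $  — match s
step 5: stack=$ v <E>  input=v v $  — expand <E> -> ε
step 6: stack=$ v  input=v v $  — match v
step 7: stack=$  input=v $  — error: stack empty but input remains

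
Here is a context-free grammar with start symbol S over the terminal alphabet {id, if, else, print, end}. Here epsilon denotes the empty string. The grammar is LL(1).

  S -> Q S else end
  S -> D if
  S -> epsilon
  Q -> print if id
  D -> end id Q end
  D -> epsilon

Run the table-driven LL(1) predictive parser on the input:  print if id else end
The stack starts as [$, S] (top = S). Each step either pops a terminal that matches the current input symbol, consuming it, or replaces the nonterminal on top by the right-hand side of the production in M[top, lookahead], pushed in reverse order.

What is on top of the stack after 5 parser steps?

S

     Stack                     Input                   Action
  1  $ S                       print if id else end $  expand S -> Q S else end
  2  $ end else S Q            print if id else end $  expand Q -> print if id
  3  $ end else S id if print  print if id else end $  match print
  4  $ end else S id if        if id else end $        match if
  5  $ end else S id           id else end $           match id
Stack after step 5: $ end else S (top = S).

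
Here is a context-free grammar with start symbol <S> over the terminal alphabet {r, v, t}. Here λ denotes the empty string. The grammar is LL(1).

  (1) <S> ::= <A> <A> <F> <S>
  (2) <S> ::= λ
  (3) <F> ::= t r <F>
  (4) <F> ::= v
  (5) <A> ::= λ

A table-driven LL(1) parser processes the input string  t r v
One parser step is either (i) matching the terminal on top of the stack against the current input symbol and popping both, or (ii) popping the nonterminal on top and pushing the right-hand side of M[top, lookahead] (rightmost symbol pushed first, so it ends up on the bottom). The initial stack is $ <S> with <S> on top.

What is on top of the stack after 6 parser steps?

<F>

step 1: stack=$ <S>  input=t r v $  — expand <S> ::= <A> <A> <F> <S>
step 2: stack=$ <S> <F> <A> <A>  input=t r v $  — expand <A> ::= λ
step 3: stack=$ <S> <F> <A>  input=t r v $  — expand <A> ::= λ
step 4: stack=$ <S> <F>  input=t r v $  — expand <F> ::= t r <F>
step 5: stack=$ <S> <F> r t  input=t r v $  — match t
step 6: stack=$ <S> <F> r  input=r v $  — match r
Stack after step 6: $ <S> <F> (top = <F>).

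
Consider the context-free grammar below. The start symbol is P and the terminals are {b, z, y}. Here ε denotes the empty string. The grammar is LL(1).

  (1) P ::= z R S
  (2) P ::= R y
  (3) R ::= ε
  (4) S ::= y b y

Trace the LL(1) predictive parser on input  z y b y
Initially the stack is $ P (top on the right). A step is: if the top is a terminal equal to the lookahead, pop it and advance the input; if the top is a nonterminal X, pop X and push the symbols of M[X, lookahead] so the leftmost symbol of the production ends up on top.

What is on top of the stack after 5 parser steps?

b

step 1: stack=$ P  input=z y b y $  — expand P ::= z R S
step 2: stack=$ S R z  input=z y b y $  — match z
step 3: stack=$ S R  input=y b y $  — expand R ::= ε
step 4: stack=$ S  input=y b y $  — expand S ::= y b y
step 5: stack=$ y b y  input=y b y $  — match y
Stack after step 5: $ y b (top = b).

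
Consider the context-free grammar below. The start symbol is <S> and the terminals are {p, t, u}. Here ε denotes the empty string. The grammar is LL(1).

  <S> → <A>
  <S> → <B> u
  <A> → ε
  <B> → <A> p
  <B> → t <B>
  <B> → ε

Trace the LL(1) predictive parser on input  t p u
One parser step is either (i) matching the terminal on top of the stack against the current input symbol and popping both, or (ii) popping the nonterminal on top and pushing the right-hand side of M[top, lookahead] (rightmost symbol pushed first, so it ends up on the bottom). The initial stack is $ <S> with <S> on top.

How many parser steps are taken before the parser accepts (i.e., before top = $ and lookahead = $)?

7

step 1: stack=$ <S>  input=t p u $  — expand <S> → <B> u
step 2: stack=$ u <B>  input=t p u $  — expand <B> → t <B>
step 3: stack=$ u <B> t  input=t p u $  — match t
step 4: stack=$ u <B>  input=p u $  — expand <B> → <A> p
step 5: stack=$ u p <A>  input=p u $  — expand <A> → ε
step 6: stack=$ u p  input=p u $  — match p
step 7: stack=$ u  input=u $  — match u
Accept reached after 7 steps.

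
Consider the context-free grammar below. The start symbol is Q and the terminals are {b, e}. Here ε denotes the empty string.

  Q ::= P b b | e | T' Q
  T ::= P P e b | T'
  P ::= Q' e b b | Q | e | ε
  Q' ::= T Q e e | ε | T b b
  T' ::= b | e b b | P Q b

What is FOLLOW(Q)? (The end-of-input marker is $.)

{$, b, e}

FIRST(Q): from Q::=P b b we get {b, e}; from Q::=e we get {e}; from Q::=T' Q we get {b, e}. So FIRST(Q) = {b, e}.
FIRST(T): from T::=P P e b we get {b, e}; from T::=T' we get {b, e}. So FIRST(T) = {b, e}.
FIRST(Q'): from Q'::=T Q e e we get {b, e}; from Q'::=ε we get {ε}; from Q'::=T b b we get {b, e}. So FIRST(Q') = {ε, b, e}.
FIRST(P): from P::=Q' e b b we get {b, e}; from P::=Q we get {b, e}; from P::=e we get {e}; from P::=ε we get {ε}. So FIRST(P) = {ε, b, e}.
FIRST(T'): from T'::=b we get {b}; from T'::=e b b we get {e}; from T'::=P Q b we get {b, e}. So FIRST(T') = {b, e}.
FOLLOW(Q) includes $ since Q is the start symbol.
FOLLOW(T): in Q'::=T Q e e, T is followed by Q e e with FIRST {b, e}; in Q'::=T b b, T is followed by b b with FIRST {b}. Thus FOLLOW(T) = {b, e}.
FOLLOW(P): in Q::=P b b, P is followed by b b with FIRST {b}; in T::=P P e b (occurrence 1), P is followed by P e b with FIRST {b, e}; in T::=P P e b (occurrence 2), P is followed by e b with FIRST {e}; in T'::=P Q b, P is followed by Q b with FIRST {b, e}. Thus FOLLOW(P) = {b, e}.
FOLLOW(Q): in Q::=T' Q, the suffix after Q is empty (adds nothing new); in P::=Q, the suffix after Q is empty, so FOLLOW(Q) ⊇ FOLLOW(P) = {b, e}; in Q'::=T Q e e, Q is followed by e e with FIRST {e}; in T'::=P Q b, Q is followed by b with FIRST {b}. Thus FOLLOW(Q) = {$, b, e}.
FOLLOW(Q'): in P::=Q' e b b, Q' is followed by e b b with FIRST {e}. Thus FOLLOW(Q') = {e}.
FOLLOW(T'): in Q::=T' Q, T' is followed by Q with FIRST {b, e}; in T::=T', the suffix after T' is empty, so FOLLOW(T') ⊇ FOLLOW(T) = {b, e}. Thus FOLLOW(T') = {b, e}.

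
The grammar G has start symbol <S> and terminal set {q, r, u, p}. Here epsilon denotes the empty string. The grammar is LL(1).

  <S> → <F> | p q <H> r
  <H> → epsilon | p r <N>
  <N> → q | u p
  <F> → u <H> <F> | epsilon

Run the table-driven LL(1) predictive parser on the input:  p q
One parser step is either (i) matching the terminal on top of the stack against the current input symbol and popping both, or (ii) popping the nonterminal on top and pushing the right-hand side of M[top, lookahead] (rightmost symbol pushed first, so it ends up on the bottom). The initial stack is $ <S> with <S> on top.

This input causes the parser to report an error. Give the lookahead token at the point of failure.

     Stack        Input  Action
  1  $ <S>        p q $  expand <S> → p q <H> r
  2  $ r <H> q p  p q $  match p
  3  $ r <H> q    q $    match q
  4  $ r <H>      $      expand <H> → epsilon
  5  $ r          $      error: top is terminal r but lookahead is $

$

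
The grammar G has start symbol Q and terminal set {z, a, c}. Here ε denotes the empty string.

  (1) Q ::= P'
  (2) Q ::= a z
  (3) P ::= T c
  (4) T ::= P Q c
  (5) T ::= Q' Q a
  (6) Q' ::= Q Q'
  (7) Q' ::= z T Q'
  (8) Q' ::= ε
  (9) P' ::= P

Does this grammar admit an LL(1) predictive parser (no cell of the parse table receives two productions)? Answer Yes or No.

No

FIRST(Q) = {a, z}
FIRST(P) = {a, z}
FIRST(T) = {a, z}
FIRST(Q') = {ε, a, z}
FIRST(P') = {a, z}
FOLLOW(Q) = {$, a, c, z}
FOLLOW(P) = {$, a, c, z}
FOLLOW(T) = {a, c, z}
FOLLOW(Q') = {a, z}
FOLLOW(P') = {$, a, c, z}
Cell M[Q, a] receives both Q ::= P' and Q ::= a z — the grammar is not LL(1).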